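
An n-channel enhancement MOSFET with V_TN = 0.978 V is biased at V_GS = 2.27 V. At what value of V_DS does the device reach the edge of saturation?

V_DS,sat = 1.29 V

The boundary between triode and saturation is V_DS = V_GS − V_TN = V_ov.
V_ov = 2.27 − 0.978 = 1.29 V.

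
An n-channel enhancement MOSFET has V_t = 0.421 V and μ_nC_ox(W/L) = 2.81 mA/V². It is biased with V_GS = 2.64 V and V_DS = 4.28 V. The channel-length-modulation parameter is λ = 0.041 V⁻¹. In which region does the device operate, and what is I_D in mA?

Saturation; I_D = 8.13 mA

V_ov = V_GS − V_t = 2.64 − 0.421 = 2.22 V.
Since V_DS = 4.28 V ≥ V_ov = 2.22 V, the device is in saturation.
I_D = ½ k_n V_ov² (1 + λ V_DS) = 0.5 × 2.81 × 2.22² × (1 + 0.041 × 4.28) = 8.13 mA.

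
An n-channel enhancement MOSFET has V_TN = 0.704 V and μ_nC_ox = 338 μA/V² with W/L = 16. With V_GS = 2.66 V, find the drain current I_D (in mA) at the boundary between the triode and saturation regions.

At the boundary V_DS = V_ov = V_GS − V_TN = 2.66 − 0.704 = 1.96 V.
k_n = μ_nC_ox · (W/L) = 5.408 mA/V².
I_D = ½ k_n V_ov² = 0.5 × 5.408 × 1.96² = 10.3 mA.

I_D = 10.3 mA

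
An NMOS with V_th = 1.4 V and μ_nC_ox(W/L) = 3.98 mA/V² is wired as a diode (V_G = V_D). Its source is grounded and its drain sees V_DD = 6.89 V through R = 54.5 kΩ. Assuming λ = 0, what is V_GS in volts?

With gate tied to drain, V_GS = V_DS ≥ V_GS − V_th, so the device is in saturation.
KCL at the drain: ½ k_n (V_GS − V_th)² = (V_DD − V_GS)/R.
Let x = V_GS − 1.4. Then 108 x² + x − 5.49 = 0, giving x = 0.22 V (positive root), so V_GS = 1.62 V.
I_D = (V_DD − V_GS)/R = (6.89 − 1.62) / 54.5 = 0.0967 mA.

V_GS = 1.62 V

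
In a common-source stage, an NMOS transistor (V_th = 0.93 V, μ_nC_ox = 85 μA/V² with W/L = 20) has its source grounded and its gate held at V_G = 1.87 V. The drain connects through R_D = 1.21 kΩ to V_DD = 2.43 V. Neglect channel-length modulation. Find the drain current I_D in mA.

I_D = 0.751 mA

V_GS = V_G = 1.87 V, so V_ov = 1.87 − 0.93 = 0.94 V.
k_n = μ_nC_ox · (W/L) = 1.7 mA/V².
Assume saturation: I_D = ½ k_n V_ov² = 0.5 × 1.7 × 0.94² = 0.751 mA, giving V_DS = V_DD − I_D R_D = 2.43 − 0.751 × 1.21 = 1.52 V.
V_DS = 1.52 V ≥ V_ov = 0.94 V, confirming saturation.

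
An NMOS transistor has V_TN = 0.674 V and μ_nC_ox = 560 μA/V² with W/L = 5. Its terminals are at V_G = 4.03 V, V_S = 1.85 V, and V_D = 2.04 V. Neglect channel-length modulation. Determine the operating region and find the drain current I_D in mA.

V_GS = V_G − V_S = 4.03 − 1.85 = 2.18 V; V_DS = V_D − V_S = 2.04 − 1.85 = 0.19 V.
k_n = μ_nC_ox · (W/L) = 2.8 mA/V².
V_ov = V_GS − V_TN = 2.18 − 0.674 = 1.51 V.
Since V_DS = 0.19 V < V_ov = 1.51 V, the device is in the triode region.
I_D = k_n [V_ov · V_DS − ½ V_DS²] = 2.8 × [1.51 × 0.19 − 0.5 × 0.19²] = 0.751 mA.

Triode; I_D = 0.751 mA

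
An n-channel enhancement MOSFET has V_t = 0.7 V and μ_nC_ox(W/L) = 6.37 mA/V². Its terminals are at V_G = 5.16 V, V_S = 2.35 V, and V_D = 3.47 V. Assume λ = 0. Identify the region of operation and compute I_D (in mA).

V_GS = V_G − V_S = 5.16 − 2.35 = 2.81 V; V_DS = V_D − V_S = 3.47 − 2.35 = 1.12 V.
V_ov = V_GS − V_t = 2.81 − 0.7 = 2.11 V.
Since V_DS = 1.12 V < V_ov = 2.11 V, the device is in the triode region.
I_D = k_n [V_ov · V_DS − ½ V_DS²] = 6.37 × [2.11 × 1.12 − 0.5 × 1.12²] = 11.1 mA.

Triode; I_D = 11.1 mA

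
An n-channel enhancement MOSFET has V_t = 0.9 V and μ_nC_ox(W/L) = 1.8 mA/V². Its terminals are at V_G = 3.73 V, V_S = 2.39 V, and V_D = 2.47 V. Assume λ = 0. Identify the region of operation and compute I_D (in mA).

Triode; I_D = 0.0576 mA

V_GS = V_G − V_S = 3.73 − 2.39 = 1.34 V; V_DS = V_D − V_S = 2.47 − 2.39 = 0.08 V.
V_ov = V_GS − V_t = 1.34 − 0.9 = 0.44 V.
Since V_DS = 0.08 V < V_ov = 0.44 V, the device is in the triode region.
I_D = k_n [V_ov · V_DS − ½ V_DS²] = 1.8 × [0.44 × 0.08 − 0.5 × 0.08²] = 0.0576 mA.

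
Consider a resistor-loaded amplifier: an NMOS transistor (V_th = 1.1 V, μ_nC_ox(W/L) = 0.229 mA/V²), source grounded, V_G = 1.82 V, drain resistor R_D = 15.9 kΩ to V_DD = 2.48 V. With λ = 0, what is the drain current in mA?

V_GS = V_G = 1.82 V, so V_ov = 1.82 − 1.1 = 0.72 V.
Assume saturation: I_D = ½ k_n V_ov² = 0.5 × 0.229 × 0.72² = 0.0594 mA, giving V_DS = V_DD − I_D R_D = 2.48 − 0.0594 × 15.9 = 1.54 V.
V_DS = 1.54 V ≥ V_ov = 0.72 V, confirming saturation.

I_D = 0.0594 mA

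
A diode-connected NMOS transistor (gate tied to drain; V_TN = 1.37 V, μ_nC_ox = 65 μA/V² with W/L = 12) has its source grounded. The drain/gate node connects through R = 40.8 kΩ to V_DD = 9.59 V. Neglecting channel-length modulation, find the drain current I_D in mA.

I_D = 0.185 mA

With gate tied to drain, V_GS = V_DS ≥ V_GS − V_TN, so the device is in saturation.
k_n = μ_nC_ox · (W/L) = 0.78 mA/V².
KCL at the drain: ½ k_n (V_GS − V_TN)² = (V_DD − V_GS)/R.
Let x = V_GS − 1.37. Then 15.9 x² + x − 8.22 = 0, giving x = 0.688 V (positive root), so V_GS = 2.06 V.
I_D = (V_DD − V_GS)/R = (9.59 − 2.06) / 40.8 = 0.185 mA.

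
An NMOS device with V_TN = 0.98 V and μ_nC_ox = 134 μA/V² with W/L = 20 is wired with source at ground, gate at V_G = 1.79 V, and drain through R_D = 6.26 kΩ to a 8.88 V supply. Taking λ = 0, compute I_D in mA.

I_D = 0.879 mA

V_GS = V_G = 1.79 V, so V_ov = 1.79 − 0.98 = 0.81 V.
k_n = μ_nC_ox · (W/L) = 2.68 mA/V².
Assume saturation: I_D = ½ k_n V_ov² = 0.5 × 2.68 × 0.81² = 0.879 mA, giving V_DS = V_DD − I_D R_D = 8.88 − 0.879 × 6.26 = 3.38 V.
V_DS = 3.38 V ≥ V_ov = 0.81 V, confirming saturation.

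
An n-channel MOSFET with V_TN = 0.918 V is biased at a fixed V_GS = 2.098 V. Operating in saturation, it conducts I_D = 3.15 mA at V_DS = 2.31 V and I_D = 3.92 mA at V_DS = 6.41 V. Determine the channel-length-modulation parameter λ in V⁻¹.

With V_GS fixed, I_D ∝ (1 + λ V_DS) in saturation, so I_D2/I_D1 = (1 + λ V_DS2)/(1 + λ V_DS1).
3.92/3.15 = 1.244 = (1 + 6.41 λ)/(1 + 2.31 λ).
Solving: λ (I_D1 V_DS2 − I_D2 V_DS1) = I_D2 − I_D1, so λ = (3.92 − 3.15) / (3.15 × 6.41 − 3.92 × 2.31) = 0.77 / 11.1 = 0.0691 V⁻¹.

λ = 0.0691 V⁻¹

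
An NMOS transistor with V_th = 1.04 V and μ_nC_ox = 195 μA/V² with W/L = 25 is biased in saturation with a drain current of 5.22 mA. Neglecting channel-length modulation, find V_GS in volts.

V_GS = 2.50 V

k_n = μ_nC_ox · (W/L) = 4.875 mA/V².
In saturation I_D = ½ k_n (V_GS − V_th)², so V_GS − V_th = √(2 I_D / k_n) = √(2 × 5.22 / 4.875) = 1.46 V.
V_GS = 1.04 + 1.46 = 2.5 V.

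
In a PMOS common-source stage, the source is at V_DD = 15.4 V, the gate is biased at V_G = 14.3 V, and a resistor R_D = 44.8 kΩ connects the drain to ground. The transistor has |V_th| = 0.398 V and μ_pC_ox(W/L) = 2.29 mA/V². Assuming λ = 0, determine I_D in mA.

V_SG = V_DD − V_G = 15.4 − 14.3 = 1.1 V, so V_ov = 1.1 − 0.398 = 0.702 V.
Assume saturation: I_D = ½ k_p V_ov² = 0.5 × 2.29 × 0.702² = 0.564 mA, giving V_SD = V_DD − I_D R_D = 15.4 − 0.564 × 44.8 = -9.88 V.
But -9.88 V < V_ov = 0.702 V, so the device is actually in triode.
In triode I_D = k_p[V_ov V_SD − ½ V_SD²] and I_D = (V_DD − V_SD)/R_D. Equating: 51.3 V_SD² − 73.02 V_SD + 15.4 = 0, giving V_SD = 0.257 V (the root below V_ov).
I_D = (15.4 − 0.257) / 44.8 = 0.338 mA.

I_D = 0.338 mA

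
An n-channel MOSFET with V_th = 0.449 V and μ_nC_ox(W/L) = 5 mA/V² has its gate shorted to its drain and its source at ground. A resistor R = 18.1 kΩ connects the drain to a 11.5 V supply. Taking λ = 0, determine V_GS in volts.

With gate tied to drain, V_GS = V_DS ≥ V_GS − V_th, so the device is in saturation.
KCL at the drain: ½ k_n (V_GS − V_th)² = (V_DD − V_GS)/R.
Let x = V_GS − 0.449. Then 45.2 x² + x − 11.05 = 0, giving x = 0.483 V (positive root), so V_GS = 0.932 V.
I_D = (V_DD − V_GS)/R = (11.5 − 0.932) / 18.1 = 0.584 mA.

V_GS = 0.932 V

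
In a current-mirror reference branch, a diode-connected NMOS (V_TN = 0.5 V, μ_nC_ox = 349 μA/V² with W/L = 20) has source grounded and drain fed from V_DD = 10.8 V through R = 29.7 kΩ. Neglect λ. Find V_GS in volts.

With gate tied to drain, V_GS = V_DS ≥ V_GS − V_TN, so the device is in saturation.
k_n = μ_nC_ox · (W/L) = 6.98 mA/V².
KCL at the drain: ½ k_n (V_GS − V_TN)² = (V_DD − V_GS)/R.
Let x = V_GS − 0.5. Then 104 x² + x − 10.3 = 0, giving x = 0.31 V (positive root), so V_GS = 0.81 V.
I_D = (V_DD − V_GS)/R = (10.8 − 0.81) / 29.7 = 0.336 mA.

V_GS = 0.810 V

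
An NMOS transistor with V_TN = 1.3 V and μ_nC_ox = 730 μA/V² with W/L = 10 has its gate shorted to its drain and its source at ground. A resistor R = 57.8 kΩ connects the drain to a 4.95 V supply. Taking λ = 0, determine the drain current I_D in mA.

With gate tied to drain, V_GS = V_DS ≥ V_GS − V_TN, so the device is in saturation.
k_n = μ_nC_ox · (W/L) = 7.3 mA/V².
KCL at the drain: ½ k_n (V_GS − V_TN)² = (V_DD − V_GS)/R.
Let x = V_GS − 1.3. Then 211 x² + x − 3.65 = 0, giving x = 0.129 V (positive root), so V_GS = 1.43 V.
I_D = (V_DD − V_GS)/R = (4.95 − 1.43) / 57.8 = 0.0609 mA.

I_D = 0.0609 mA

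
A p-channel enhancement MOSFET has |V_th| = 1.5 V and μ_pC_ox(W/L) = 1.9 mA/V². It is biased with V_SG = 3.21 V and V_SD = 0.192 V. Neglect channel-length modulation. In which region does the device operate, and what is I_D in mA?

Triode; I_D = 0.589 mA

V_ov = V_SG − |V_th| = 3.21 − 1.5 = 1.71 V.
Since V_SD = 0.192 V < V_ov = 1.71 V, the device is in the triode region.
I_D = k_p [V_ov · V_SD − ½ V_SD²] = 1.9 × [1.71 × 0.192 − 0.5 × 0.192²] = 0.589 mA.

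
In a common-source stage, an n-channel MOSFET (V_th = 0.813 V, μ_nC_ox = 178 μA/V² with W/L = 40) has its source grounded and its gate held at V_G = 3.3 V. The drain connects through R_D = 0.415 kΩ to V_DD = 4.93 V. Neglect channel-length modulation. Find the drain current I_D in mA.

V_GS = V_G = 3.3 V, so V_ov = 3.3 − 0.813 = 2.49 V.
k_n = μ_nC_ox · (W/L) = 7.12 mA/V².
Assume saturation: I_D = ½ k_n V_ov² = 0.5 × 7.12 × 2.49² = 22 mA, giving V_DS = V_DD − I_D R_D = 4.93 − 22 × 0.415 = -4.21 V.
But -4.21 V < V_ov = 2.49 V, so the device is actually in triode.
In triode I_D = k_n[V_ov V_DS − ½ V_DS²] and I_D = (V_DD − V_DS)/R_D. Equating: 1.48 V_DS² − 8.349 V_DS + 4.93 = 0, giving V_DS = 0.67 V (the root below V_ov).
I_D = (4.93 − 0.67) / 0.415 = 10.3 mA.

I_D = 10.3 mA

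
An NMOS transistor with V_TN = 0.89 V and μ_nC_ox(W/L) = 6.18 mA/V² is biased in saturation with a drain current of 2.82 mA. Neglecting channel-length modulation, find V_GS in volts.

V_GS = 1.85 V

In saturation I_D = ½ k_n (V_GS − V_TN)², so V_GS − V_TN = √(2 I_D / k_n) = √(2 × 2.82 / 6.18) = 0.955 V.
V_GS = 0.89 + 0.955 = 1.85 V.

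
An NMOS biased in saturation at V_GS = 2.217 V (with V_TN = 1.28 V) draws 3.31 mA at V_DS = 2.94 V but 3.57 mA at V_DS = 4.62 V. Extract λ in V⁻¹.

λ = 0.0542 V⁻¹

With V_GS fixed, I_D ∝ (1 + λ V_DS) in saturation, so I_D2/I_D1 = (1 + λ V_DS2)/(1 + λ V_DS1).
3.57/3.31 = 1.079 = (1 + 4.62 λ)/(1 + 2.94 λ).
Solving: λ (I_D1 V_DS2 − I_D2 V_DS1) = I_D2 − I_D1, so λ = (3.57 − 3.31) / (3.31 × 4.62 − 3.57 × 2.94) = 0.26 / 4.8 = 0.0542 V⁻¹.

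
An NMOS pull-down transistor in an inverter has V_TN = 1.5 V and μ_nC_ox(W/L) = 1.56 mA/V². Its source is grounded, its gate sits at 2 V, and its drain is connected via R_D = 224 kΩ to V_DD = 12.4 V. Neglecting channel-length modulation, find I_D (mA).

V_GS = V_G = 2 V, so V_ov = 2 − 1.5 = 0.5 V.
Assume saturation: I_D = ½ k_n V_ov² = 0.5 × 1.56 × 0.5² = 0.195 mA, giving V_DS = V_DD − I_D R_D = 12.4 − 0.195 × 224 = -31.3 V.
But -31.3 V < V_ov = 0.5 V, so the device is actually in triode.
In triode I_D = k_n[V_ov V_DS − ½ V_DS²] and I_D = (V_DD − V_DS)/R_D. Equating: 175 V_DS² − 175.7 V_DS + 12.4 = 0, giving V_DS = 0.0764 V (the root below V_ov).
I_D = (12.4 − 0.0764) / 224 = 0.055 mA.

I_D = 0.0550 mA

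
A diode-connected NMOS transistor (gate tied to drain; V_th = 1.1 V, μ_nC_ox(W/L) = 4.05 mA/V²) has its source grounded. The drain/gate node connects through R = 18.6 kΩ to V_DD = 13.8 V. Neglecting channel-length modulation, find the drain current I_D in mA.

I_D = 0.652 mA

With gate tied to drain, V_GS = V_DS ≥ V_GS − V_th, so the device is in saturation.
KCL at the drain: ½ k_n (V_GS − V_th)² = (V_DD − V_GS)/R.
Let x = V_GS − 1.1. Then 37.7 x² + x − 12.7 = 0, giving x = 0.568 V (positive root), so V_GS = 1.67 V.
I_D = (V_DD − V_GS)/R = (13.8 − 1.67) / 18.6 = 0.652 mA.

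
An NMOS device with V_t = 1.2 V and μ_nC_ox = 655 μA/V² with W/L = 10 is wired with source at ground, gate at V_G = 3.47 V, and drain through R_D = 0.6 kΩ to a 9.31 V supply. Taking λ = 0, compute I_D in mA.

I_D = 13.4 mA

V_GS = V_G = 3.47 V, so V_ov = 3.47 − 1.2 = 2.27 V.
k_n = μ_nC_ox · (W/L) = 6.55 mA/V².
Assume saturation: I_D = ½ k_n V_ov² = 0.5 × 6.55 × 2.27² = 16.9 mA, giving V_DS = V_DD − I_D R_D = 9.31 − 16.9 × 0.6 = -0.815 V.
But -0.815 V < V_ov = 2.27 V, so the device is actually in triode.
In triode I_D = k_n[V_ov V_DS − ½ V_DS²] and I_D = (V_DD − V_DS)/R_D. Equating: 1.96 V_DS² − 9.921 V_DS + 9.31 = 0, giving V_DS = 1.25 V (the root below V_ov).
I_D = (9.31 − 1.25) / 0.6 = 13.4 mA.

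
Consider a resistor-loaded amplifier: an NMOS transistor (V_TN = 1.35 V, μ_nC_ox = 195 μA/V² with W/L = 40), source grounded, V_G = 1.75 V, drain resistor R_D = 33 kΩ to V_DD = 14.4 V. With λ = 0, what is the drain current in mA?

V_GS = V_G = 1.75 V, so V_ov = 1.75 − 1.35 = 0.4 V.
k_n = μ_nC_ox · (W/L) = 7.8 mA/V².
Assume saturation: I_D = ½ k_n V_ov² = 0.5 × 7.8 × 0.4² = 0.624 mA, giving V_DS = V_DD − I_D R_D = 14.4 − 0.624 × 33 = -6.19 V.
But -6.19 V < V_ov = 0.4 V, so the device is actually in triode.
In triode I_D = k_n[V_ov V_DS − ½ V_DS²] and I_D = (V_DD − V_DS)/R_D. Equating: 129 V_DS² − 104 V_DS + 14.4 = 0, giving V_DS = 0.178 V (the root below V_ov).
I_D = (14.4 − 0.178) / 33 = 0.431 mA.

I_D = 0.431 mA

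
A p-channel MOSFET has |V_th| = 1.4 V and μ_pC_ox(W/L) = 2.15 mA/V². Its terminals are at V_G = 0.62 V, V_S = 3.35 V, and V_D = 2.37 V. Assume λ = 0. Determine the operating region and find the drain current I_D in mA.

V_SG = V_S − V_G = 3.35 − 0.62 = 2.73 V; V_SD = V_S − V_D = 3.35 − 2.37 = 0.98 V.
V_ov = V_SG − |V_th| = 2.73 − 1.4 = 1.33 V.
Since V_SD = 0.98 V < V_ov = 1.33 V, the device is in the triode region.
I_D = k_p [V_ov · V_SD − ½ V_SD²] = 2.15 × [1.33 × 0.98 − 0.5 × 0.98²] = 1.77 mA.

Triode; I_D = 1.77 mA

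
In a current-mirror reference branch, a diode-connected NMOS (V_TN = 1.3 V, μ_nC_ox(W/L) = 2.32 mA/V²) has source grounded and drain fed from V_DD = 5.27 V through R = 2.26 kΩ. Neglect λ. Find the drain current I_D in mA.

I_D = 1.29 mA

With gate tied to drain, V_GS = V_DS ≥ V_GS − V_TN, so the device is in saturation.
KCL at the drain: ½ k_n (V_GS − V_TN)² = (V_DD − V_GS)/R.
Let x = V_GS − 1.3. Then 2.62 x² + x − 3.97 = 0, giving x = 1.05 V (positive root), so V_GS = 2.35 V.
I_D = (V_DD − V_GS)/R = (5.27 − 2.35) / 2.26 = 1.29 mA.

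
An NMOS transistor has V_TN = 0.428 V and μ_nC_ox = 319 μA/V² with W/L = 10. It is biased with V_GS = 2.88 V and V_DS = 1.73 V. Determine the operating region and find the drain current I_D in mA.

k_n = μ_nC_ox · (W/L) = 3.19 mA/V².
V_ov = V_GS − V_TN = 2.88 − 0.428 = 2.45 V.
Since V_DS = 1.73 V < V_ov = 2.45 V, the device is in the triode region.
I_D = k_n [V_ov · V_DS − ½ V_DS²] = 3.19 × [2.45 × 1.73 − 0.5 × 1.73²] = 8.76 mA.

Triode; I_D = 8.76 mA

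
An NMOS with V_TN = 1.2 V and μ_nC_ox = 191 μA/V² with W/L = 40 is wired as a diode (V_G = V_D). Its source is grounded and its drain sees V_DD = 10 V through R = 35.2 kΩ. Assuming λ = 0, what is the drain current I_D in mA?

I_D = 0.243 mA

With gate tied to drain, V_GS = V_DS ≥ V_GS − V_TN, so the device is in saturation.
k_n = μ_nC_ox · (W/L) = 7.64 mA/V².
KCL at the drain: ½ k_n (V_GS − V_TN)² = (V_DD − V_GS)/R.
Let x = V_GS − 1.2. Then 134 x² + x − 8.8 = 0, giving x = 0.252 V (positive root), so V_GS = 1.45 V.
I_D = (V_DD − V_GS)/R = (10 − 1.45) / 35.2 = 0.243 mA.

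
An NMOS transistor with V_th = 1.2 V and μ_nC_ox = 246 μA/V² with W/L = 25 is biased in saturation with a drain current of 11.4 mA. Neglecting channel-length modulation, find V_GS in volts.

k_n = μ_nC_ox · (W/L) = 6.15 mA/V².
In saturation I_D = ½ k_n (V_GS − V_th)², so V_GS − V_th = √(2 I_D / k_n) = √(2 × 11.4 / 6.15) = 1.93 V.
V_GS = 1.2 + 1.93 = 3.13 V.

V_GS = 3.13 V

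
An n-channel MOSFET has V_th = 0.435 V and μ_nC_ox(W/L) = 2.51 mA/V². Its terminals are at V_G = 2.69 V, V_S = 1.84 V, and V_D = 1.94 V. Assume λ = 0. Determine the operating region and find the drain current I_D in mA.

Triode; I_D = 0.0916 mA

V_GS = V_G − V_S = 2.69 − 1.84 = 0.85 V; V_DS = V_D − V_S = 1.94 − 1.84 = 0.1 V.
V_ov = V_GS − V_th = 0.85 − 0.435 = 0.415 V.
Since V_DS = 0.1 V < V_ov = 0.415 V, the device is in the triode region.
I_D = k_n [V_ov · V_DS − ½ V_DS²] = 2.51 × [0.415 × 0.1 − 0.5 × 0.1²] = 0.0916 mA.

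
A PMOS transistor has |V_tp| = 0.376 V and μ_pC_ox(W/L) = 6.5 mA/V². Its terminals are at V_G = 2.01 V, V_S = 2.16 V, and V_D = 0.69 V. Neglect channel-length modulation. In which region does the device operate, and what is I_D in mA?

Cutoff; I_D = 0 mA

V_SG = V_S − V_G = 2.16 − 2.01 = 0.15 V; V_SD = V_S − V_D = 2.16 − 0.69 = 1.47 V.
V_SG = 0.15 V < |V_tp| = 0.376 V, so the transistor is in cutoff.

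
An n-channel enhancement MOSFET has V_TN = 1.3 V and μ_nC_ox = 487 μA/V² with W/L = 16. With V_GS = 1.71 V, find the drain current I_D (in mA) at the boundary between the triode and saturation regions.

I_D = 0.655 mA

At the boundary V_DS = V_ov = V_GS − V_TN = 1.71 − 1.3 = 0.41 V.
k_n = μ_nC_ox · (W/L) = 7.792 mA/V².
I_D = ½ k_n V_ov² = 0.5 × 7.792 × 0.41² = 0.655 mA.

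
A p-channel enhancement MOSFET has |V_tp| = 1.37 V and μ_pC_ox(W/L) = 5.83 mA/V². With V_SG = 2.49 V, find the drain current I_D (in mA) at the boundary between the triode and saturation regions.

I_D = 3.66 mA

At the boundary V_SD = V_ov = V_SG − |V_tp| = 2.49 − 1.37 = 1.12 V.
I_D = ½ k_p V_ov² = 0.5 × 5.83 × 1.12² = 3.66 mA.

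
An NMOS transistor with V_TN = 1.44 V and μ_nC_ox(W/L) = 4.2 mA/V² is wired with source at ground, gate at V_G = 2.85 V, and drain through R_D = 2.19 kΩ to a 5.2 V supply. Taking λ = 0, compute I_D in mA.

V_GS = V_G = 2.85 V, so V_ov = 2.85 − 1.44 = 1.41 V.
Assume saturation: I_D = ½ k_n V_ov² = 0.5 × 4.2 × 1.41² = 4.18 mA, giving V_DS = V_DD − I_D R_D = 5.2 − 4.18 × 2.19 = -3.94 V.
But -3.94 V < V_ov = 1.41 V, so the device is actually in triode.
In triode I_D = k_n[V_ov V_DS − ½ V_DS²] and I_D = (V_DD − V_DS)/R_D. Equating: 4.6 V_DS² − 13.97 V_DS + 5.2 = 0, giving V_DS = 0.434 V (the root below V_ov).
I_D = (5.2 − 0.434) / 2.19 = 2.18 mA.

I_D = 2.18 mA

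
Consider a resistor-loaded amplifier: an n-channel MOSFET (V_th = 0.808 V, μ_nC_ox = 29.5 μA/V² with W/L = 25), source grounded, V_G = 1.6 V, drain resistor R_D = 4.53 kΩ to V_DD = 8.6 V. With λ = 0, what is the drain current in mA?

V_GS = V_G = 1.6 V, so V_ov = 1.6 − 0.808 = 0.792 V.
k_n = μ_nC_ox · (W/L) = 0.7375 mA/V².
Assume saturation: I_D = ½ k_n V_ov² = 0.5 × 0.7375 × 0.792² = 0.231 mA, giving V_DS = V_DD − I_D R_D = 8.6 − 0.231 × 4.53 = 7.55 V.
V_DS = 7.55 V ≥ V_ov = 0.792 V, confirming saturation.

I_D = 0.231 mA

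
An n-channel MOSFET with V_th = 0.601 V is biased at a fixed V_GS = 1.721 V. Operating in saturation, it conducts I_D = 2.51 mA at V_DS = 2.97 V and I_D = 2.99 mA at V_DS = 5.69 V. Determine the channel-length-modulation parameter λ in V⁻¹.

With V_GS fixed, I_D ∝ (1 + λ V_DS) in saturation, so I_D2/I_D1 = (1 + λ V_DS2)/(1 + λ V_DS1).
2.99/2.51 = 1.191 = (1 + 5.69 λ)/(1 + 2.97 λ).
Solving: λ (I_D1 V_DS2 − I_D2 V_DS1) = I_D2 − I_D1, so λ = (2.99 − 2.51) / (2.51 × 5.69 − 2.99 × 2.97) = 0.48 / 5.4 = 0.0889 V⁻¹.

λ = 0.0889 V⁻¹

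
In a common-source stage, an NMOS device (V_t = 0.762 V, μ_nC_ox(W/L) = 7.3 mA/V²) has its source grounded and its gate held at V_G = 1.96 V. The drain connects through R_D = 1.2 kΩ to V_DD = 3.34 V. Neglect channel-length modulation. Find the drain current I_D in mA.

I_D = 2.51 mA

V_GS = V_G = 1.96 V, so V_ov = 1.96 − 0.762 = 1.2 V.
Assume saturation: I_D = ½ k_n V_ov² = 0.5 × 7.3 × 1.2² = 5.24 mA, giving V_DS = V_DD − I_D R_D = 3.34 − 5.24 × 1.2 = -2.95 V.
But -2.95 V < V_ov = 1.2 V, so the device is actually in triode.
In triode I_D = k_n[V_ov V_DS − ½ V_DS²] and I_D = (V_DD − V_DS)/R_D. Equating: 4.38 V_DS² − 11.49 V_DS + 3.34 = 0, giving V_DS = 0.333 V (the root below V_ov).
I_D = (3.34 − 0.333) / 1.2 = 2.51 mA.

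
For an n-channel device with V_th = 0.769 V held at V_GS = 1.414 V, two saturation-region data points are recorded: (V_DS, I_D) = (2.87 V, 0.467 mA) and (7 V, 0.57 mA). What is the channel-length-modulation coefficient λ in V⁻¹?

λ = 0.0631 V⁻¹

With V_GS fixed, I_D ∝ (1 + λ V_DS) in saturation, so I_D2/I_D1 = (1 + λ V_DS2)/(1 + λ V_DS1).
0.57/0.467 = 1.221 = (1 + 7 λ)/(1 + 2.87 λ).
Solving: λ (I_D1 V_DS2 − I_D2 V_DS1) = I_D2 − I_D1, so λ = (0.57 − 0.467) / (0.467 × 7 − 0.57 × 2.87) = 0.103 / 1.63 = 0.0631 V⁻¹.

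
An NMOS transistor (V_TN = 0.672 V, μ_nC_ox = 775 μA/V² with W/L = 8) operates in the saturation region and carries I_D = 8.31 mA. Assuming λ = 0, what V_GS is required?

V_GS = 2.31 V

k_n = μ_nC_ox · (W/L) = 6.2 mA/V².
In saturation I_D = ½ k_n (V_GS − V_TN)², so V_GS − V_TN = √(2 I_D / k_n) = √(2 × 8.31 / 6.2) = 1.64 V.
V_GS = 0.672 + 1.64 = 2.31 V.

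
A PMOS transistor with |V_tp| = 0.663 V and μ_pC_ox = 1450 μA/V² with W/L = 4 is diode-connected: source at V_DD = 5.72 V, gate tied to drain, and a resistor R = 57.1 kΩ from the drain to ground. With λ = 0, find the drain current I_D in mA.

With gate tied to drain, V_SG = V_SD ≥ V_SG − |V_tp|, so the device is in saturation.
k_p = μ_pC_ox · (W/L) = 5.8 mA/V².
KCL at the drain: ½ k_p (V_SG − |V_tp|)² = (V_DD − V_SG)/R.
Let x = V_SG − 0.663. Then 166 x² + x − 5.057 = 0, giving x = 0.172 V (positive root), so V_SG = 0.835 V.
I_D = (V_DD − V_SG)/R = (5.72 − 0.835) / 57.1 = 0.0856 mA.

I_D = 0.0856 mA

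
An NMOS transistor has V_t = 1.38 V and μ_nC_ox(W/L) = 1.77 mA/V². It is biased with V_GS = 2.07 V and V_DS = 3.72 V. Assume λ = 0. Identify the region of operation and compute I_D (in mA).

Saturation; I_D = 0.421 mA

V_ov = V_GS − V_t = 2.07 − 1.38 = 0.69 V.
Since V_DS = 3.72 V ≥ V_ov = 0.69 V, the device is in saturation.
I_D = ½ k_n V_ov² = 0.5 × 1.77 × 0.69² = 0.421 mA.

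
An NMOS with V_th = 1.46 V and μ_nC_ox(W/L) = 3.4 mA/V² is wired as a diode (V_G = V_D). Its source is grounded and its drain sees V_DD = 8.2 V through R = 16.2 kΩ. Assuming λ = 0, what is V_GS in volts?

With gate tied to drain, V_GS = V_DS ≥ V_GS − V_th, so the device is in saturation.
KCL at the drain: ½ k_n (V_GS − V_th)² = (V_DD − V_GS)/R.
Let x = V_GS − 1.46. Then 27.5 x² + x − 6.74 = 0, giving x = 0.477 V (positive root), so V_GS = 1.94 V.
I_D = (V_DD − V_GS)/R = (8.2 − 1.94) / 16.2 = 0.387 mA.

V_GS = 1.94 V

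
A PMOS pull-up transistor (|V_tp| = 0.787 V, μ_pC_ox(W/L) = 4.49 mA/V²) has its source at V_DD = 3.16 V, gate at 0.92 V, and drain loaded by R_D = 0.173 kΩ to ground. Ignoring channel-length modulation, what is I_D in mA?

I_D = 4.74 mA

V_SG = V_DD − V_G = 3.16 − 0.92 = 2.24 V, so V_ov = 2.24 − 0.787 = 1.45 V.
Assume saturation: I_D = ½ k_p V_ov² = 0.5 × 4.49 × 1.45² = 4.74 mA, giving V_SD = V_DD − I_D R_D = 3.16 − 4.74 × 0.173 = 2.34 V.
V_SD = 2.34 V ≥ V_ov = 1.45 V, confirming saturation.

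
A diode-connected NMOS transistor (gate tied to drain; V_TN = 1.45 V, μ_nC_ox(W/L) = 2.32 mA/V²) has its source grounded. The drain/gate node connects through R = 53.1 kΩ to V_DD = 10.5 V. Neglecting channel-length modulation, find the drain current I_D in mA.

I_D = 0.163 mA

With gate tied to drain, V_GS = V_DS ≥ V_GS − V_TN, so the device is in saturation.
KCL at the drain: ½ k_n (V_GS − V_TN)² = (V_DD − V_GS)/R.
Let x = V_GS − 1.45. Then 61.6 x² + x − 9.05 = 0, giving x = 0.375 V (positive root), so V_GS = 1.83 V.
I_D = (V_DD − V_GS)/R = (10.5 − 1.83) / 53.1 = 0.163 mA.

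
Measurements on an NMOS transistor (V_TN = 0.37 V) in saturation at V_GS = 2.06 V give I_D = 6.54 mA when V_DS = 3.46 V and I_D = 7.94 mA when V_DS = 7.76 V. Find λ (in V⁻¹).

λ = 0.0601 V⁻¹

With V_GS fixed, I_D ∝ (1 + λ V_DS) in saturation, so I_D2/I_D1 = (1 + λ V_DS2)/(1 + λ V_DS1).
7.94/6.54 = 1.214 = (1 + 7.76 λ)/(1 + 3.46 λ).
Solving: λ (I_D1 V_DS2 − I_D2 V_DS1) = I_D2 − I_D1, so λ = (7.94 − 6.54) / (6.54 × 7.76 − 7.94 × 3.46) = 1.4 / 23.3 = 0.0601 V⁻¹.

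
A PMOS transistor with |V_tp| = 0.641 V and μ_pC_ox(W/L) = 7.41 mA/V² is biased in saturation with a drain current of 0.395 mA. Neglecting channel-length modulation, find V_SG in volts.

In saturation I_D = ½ k_p (V_SG − |V_tp|)², so V_SG − |V_tp| = √(2 I_D / k_p) = √(2 × 0.395 / 7.41) = 0.327 V.
V_SG = 0.641 + 0.327 = 0.968 V.

V_SG = 0.968 V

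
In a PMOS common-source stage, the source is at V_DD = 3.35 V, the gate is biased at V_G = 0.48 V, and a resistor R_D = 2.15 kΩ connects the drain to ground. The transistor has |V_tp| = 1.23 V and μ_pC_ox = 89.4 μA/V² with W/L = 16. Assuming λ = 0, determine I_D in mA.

V_SG = V_DD − V_G = 3.35 − 0.48 = 2.87 V, so V_ov = 2.87 − 1.23 = 1.64 V.
k_p = μ_pC_ox · (W/L) = 1.43 mA/V².
Assume saturation: I_D = ½ k_p V_ov² = 0.5 × 1.43 × 1.64² = 1.92 mA, giving V_SD = V_DD − I_D R_D = 3.35 − 1.92 × 2.15 = -0.786 V.
But -0.786 V < V_ov = 1.64 V, so the device is actually in triode.
In triode I_D = k_p[V_ov V_SD − ½ V_SD²] and I_D = (V_DD − V_SD)/R_D. Equating: 1.54 V_SD² − 6.044 V_SD + 3.35 = 0, giving V_SD = 0.668 V (the root below V_ov).
I_D = (3.35 − 0.668) / 2.15 = 1.25 mA.

I_D = 1.25 mA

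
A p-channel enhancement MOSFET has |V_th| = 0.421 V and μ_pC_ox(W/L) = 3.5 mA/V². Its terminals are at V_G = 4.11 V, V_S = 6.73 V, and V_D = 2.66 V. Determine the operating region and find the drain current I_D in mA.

V_SG = V_S − V_G = 6.73 − 4.11 = 2.62 V; V_SD = V_S − V_D = 6.73 − 2.66 = 4.07 V.
V_ov = V_SG − |V_th| = 2.62 − 0.421 = 2.2 V.
Since V_SD = 4.07 V ≥ V_ov = 2.2 V, the device is in saturation.
I_D = ½ k_p V_ov² = 0.5 × 3.5 × 2.2² = 8.46 mA.

Saturation; I_D = 8.46 mA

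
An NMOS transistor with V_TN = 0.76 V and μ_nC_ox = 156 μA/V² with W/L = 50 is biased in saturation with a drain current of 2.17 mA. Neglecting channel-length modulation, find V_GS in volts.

k_n = μ_nC_ox · (W/L) = 7.8 mA/V².
In saturation I_D = ½ k_n (V_GS − V_TN)², so V_GS − V_TN = √(2 I_D / k_n) = √(2 × 2.17 / 7.8) = 0.746 V.
V_GS = 0.76 + 0.746 = 1.51 V.

V_GS = 1.51 V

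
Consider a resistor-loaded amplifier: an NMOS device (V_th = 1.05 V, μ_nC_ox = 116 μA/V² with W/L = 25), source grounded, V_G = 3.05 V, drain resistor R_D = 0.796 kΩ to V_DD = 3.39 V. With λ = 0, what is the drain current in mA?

V_GS = V_G = 3.05 V, so V_ov = 3.05 − 1.05 = 2 V.
k_n = μ_nC_ox · (W/L) = 2.9 mA/V².
Assume saturation: I_D = ½ k_n V_ov² = 0.5 × 2.9 × 2² = 5.8 mA, giving V_DS = V_DD − I_D R_D = 3.39 − 5.8 × 0.796 = -1.23 V.
But -1.23 V < V_ov = 2 V, so the device is actually in triode.
In triode I_D = k_n[V_ov V_DS − ½ V_DS²] and I_D = (V_DD − V_DS)/R_D. Equating: 1.15 V_DS² − 5.617 V_DS + 3.39 = 0, giving V_DS = 0.706 V (the root below V_ov).
I_D = (3.39 − 0.706) / 0.796 = 3.37 mA.

I_D = 3.37 mA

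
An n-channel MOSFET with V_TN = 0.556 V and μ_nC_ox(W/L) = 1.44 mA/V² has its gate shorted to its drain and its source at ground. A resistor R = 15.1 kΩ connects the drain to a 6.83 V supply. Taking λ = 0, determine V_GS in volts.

With gate tied to drain, V_GS = V_DS ≥ V_GS − V_TN, so the device is in saturation.
KCL at the drain: ½ k_n (V_GS − V_TN)² = (V_DD − V_GS)/R.
Let x = V_GS − 0.556. Then 10.9 x² + x − 6.274 = 0, giving x = 0.715 V (positive root), so V_GS = 1.27 V.
I_D = (V_DD − V_GS)/R = (6.83 − 1.27) / 15.1 = 0.368 mA.

V_GS = 1.27 V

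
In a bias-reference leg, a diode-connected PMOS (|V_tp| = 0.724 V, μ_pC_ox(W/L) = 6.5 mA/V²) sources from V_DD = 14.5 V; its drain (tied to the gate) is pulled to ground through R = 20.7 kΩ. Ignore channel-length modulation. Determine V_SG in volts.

V_SG = 1.17 V

With gate tied to drain, V_SG = V_SD ≥ V_SG − |V_tp|, so the device is in saturation.
KCL at the drain: ½ k_p (V_SG − |V_tp|)² = (V_DD − V_SG)/R.
Let x = V_SG − 0.724. Then 67.3 x² + x − 13.78 = 0, giving x = 0.445 V (positive root), so V_SG = 1.17 V.
I_D = (V_DD − V_SG)/R = (14.5 − 1.17) / 20.7 = 0.644 mA.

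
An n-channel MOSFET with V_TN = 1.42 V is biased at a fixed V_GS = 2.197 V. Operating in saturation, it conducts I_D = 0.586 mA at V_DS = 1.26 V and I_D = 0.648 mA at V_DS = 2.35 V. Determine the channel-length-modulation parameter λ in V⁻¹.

λ = 0.111 V⁻¹

With V_GS fixed, I_D ∝ (1 + λ V_DS) in saturation, so I_D2/I_D1 = (1 + λ V_DS2)/(1 + λ V_DS1).
0.648/0.586 = 1.106 = (1 + 2.35 λ)/(1 + 1.26 λ).
Solving: λ (I_D1 V_DS2 − I_D2 V_DS1) = I_D2 − I_D1, so λ = (0.648 − 0.586) / (0.586 × 2.35 − 0.648 × 1.26) = 0.062 / 0.561 = 0.111 V⁻¹.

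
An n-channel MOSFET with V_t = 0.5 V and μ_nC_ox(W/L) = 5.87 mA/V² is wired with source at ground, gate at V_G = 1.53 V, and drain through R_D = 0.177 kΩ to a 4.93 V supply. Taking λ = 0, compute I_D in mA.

V_GS = V_G = 1.53 V, so V_ov = 1.53 − 0.5 = 1.03 V.
Assume saturation: I_D = ½ k_n V_ov² = 0.5 × 5.87 × 1.03² = 3.11 mA, giving V_DS = V_DD − I_D R_D = 4.93 − 3.11 × 0.177 = 4.38 V.
V_DS = 4.38 V ≥ V_ov = 1.03 V, confirming saturation.

I_D = 3.11 mA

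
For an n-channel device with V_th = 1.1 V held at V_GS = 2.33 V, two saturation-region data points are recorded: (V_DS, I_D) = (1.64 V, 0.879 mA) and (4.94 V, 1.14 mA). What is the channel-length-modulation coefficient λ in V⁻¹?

With V_GS fixed, I_D ∝ (1 + λ V_DS) in saturation, so I_D2/I_D1 = (1 + λ V_DS2)/(1 + λ V_DS1).
1.14/0.879 = 1.297 = (1 + 4.94 λ)/(1 + 1.64 λ).
Solving: λ (I_D1 V_DS2 − I_D2 V_DS1) = I_D2 − I_D1, so λ = (1.14 − 0.879) / (0.879 × 4.94 − 1.14 × 1.64) = 0.261 / 2.47 = 0.106 V⁻¹.

λ = 0.106 V⁻¹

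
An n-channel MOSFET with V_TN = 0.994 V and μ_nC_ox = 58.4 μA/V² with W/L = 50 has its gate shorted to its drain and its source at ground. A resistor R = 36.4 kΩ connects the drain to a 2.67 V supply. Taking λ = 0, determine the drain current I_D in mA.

I_D = 0.0414 mA

With gate tied to drain, V_GS = V_DS ≥ V_GS − V_TN, so the device is in saturation.
k_n = μ_nC_ox · (W/L) = 2.92 mA/V².
KCL at the drain: ½ k_n (V_GS − V_TN)² = (V_DD − V_GS)/R.
Let x = V_GS − 0.994. Then 53.1 x² + x − 1.676 = 0, giving x = 0.168 V (positive root), so V_GS = 1.16 V.
I_D = (V_DD − V_GS)/R = (2.67 − 1.16) / 36.4 = 0.0414 mA.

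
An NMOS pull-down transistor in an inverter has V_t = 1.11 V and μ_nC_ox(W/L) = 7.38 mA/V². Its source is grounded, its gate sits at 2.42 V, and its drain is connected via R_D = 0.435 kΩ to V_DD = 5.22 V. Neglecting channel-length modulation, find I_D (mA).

V_GS = V_G = 2.42 V, so V_ov = 2.42 − 1.11 = 1.31 V.
Assume saturation: I_D = ½ k_n V_ov² = 0.5 × 7.38 × 1.31² = 6.33 mA, giving V_DS = V_DD − I_D R_D = 5.22 − 6.33 × 0.435 = 2.47 V.
V_DS = 2.47 V ≥ V_ov = 1.31 V, confirming saturation.

I_D = 6.33 mA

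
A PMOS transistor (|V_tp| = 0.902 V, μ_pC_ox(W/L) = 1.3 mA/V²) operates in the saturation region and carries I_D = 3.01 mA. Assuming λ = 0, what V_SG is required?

V_SG = 3.05 V

In saturation I_D = ½ k_p (V_SG − |V_tp|)², so V_SG − |V_tp| = √(2 I_D / k_p) = √(2 × 3.01 / 1.3) = 2.15 V.
V_SG = 0.902 + 2.15 = 3.05 V.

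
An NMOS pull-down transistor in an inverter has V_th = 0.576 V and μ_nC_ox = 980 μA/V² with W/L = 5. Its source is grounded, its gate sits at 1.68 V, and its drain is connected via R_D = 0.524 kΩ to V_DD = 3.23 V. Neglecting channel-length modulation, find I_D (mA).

I_D = 2.99 mA

V_GS = V_G = 1.68 V, so V_ov = 1.68 − 0.576 = 1.1 V.
k_n = μ_nC_ox · (W/L) = 4.9 mA/V².
Assume saturation: I_D = ½ k_n V_ov² = 0.5 × 4.9 × 1.1² = 2.99 mA, giving V_DS = V_DD − I_D R_D = 3.23 − 2.99 × 0.524 = 1.67 V.
V_DS = 1.67 V ≥ V_ov = 1.1 V, confirming saturation.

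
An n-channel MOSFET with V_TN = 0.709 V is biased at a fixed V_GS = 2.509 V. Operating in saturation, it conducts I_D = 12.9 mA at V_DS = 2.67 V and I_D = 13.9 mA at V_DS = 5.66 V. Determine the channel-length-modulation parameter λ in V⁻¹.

λ = 0.0279 V⁻¹

With V_GS fixed, I_D ∝ (1 + λ V_DS) in saturation, so I_D2/I_D1 = (1 + λ V_DS2)/(1 + λ V_DS1).
13.9/12.9 = 1.078 = (1 + 5.66 λ)/(1 + 2.67 λ).
Solving: λ (I_D1 V_DS2 − I_D2 V_DS1) = I_D2 − I_D1, so λ = (13.9 − 12.9) / (12.9 × 5.66 − 13.9 × 2.67) = 1 / 35.9 = 0.0279 V⁻¹.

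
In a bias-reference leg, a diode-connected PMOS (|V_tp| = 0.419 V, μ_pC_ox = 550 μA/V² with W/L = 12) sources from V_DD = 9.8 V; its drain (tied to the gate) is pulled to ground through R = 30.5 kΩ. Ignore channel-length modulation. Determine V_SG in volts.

With gate tied to drain, V_SG = V_SD ≥ V_SG − |V_tp|, so the device is in saturation.
k_p = μ_pC_ox · (W/L) = 6.6 mA/V².
KCL at the drain: ½ k_p (V_SG − |V_tp|)² = (V_DD − V_SG)/R.
Let x = V_SG − 0.419. Then 101 x² + x − 9.381 = 0, giving x = 0.3 V (positive root), so V_SG = 0.719 V.
I_D = (V_DD − V_SG)/R = (9.8 − 0.719) / 30.5 = 0.298 mA.

V_SG = 0.719 V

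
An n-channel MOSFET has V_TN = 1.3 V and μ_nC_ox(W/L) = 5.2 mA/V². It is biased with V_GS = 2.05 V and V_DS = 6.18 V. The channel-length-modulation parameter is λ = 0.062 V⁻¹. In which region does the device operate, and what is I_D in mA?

V_ov = V_GS − V_TN = 2.05 − 1.3 = 0.75 V.
Since V_DS = 6.18 V ≥ V_ov = 0.75 V, the device is in saturation.
I_D = ½ k_n V_ov² (1 + λ V_DS) = 0.5 × 5.2 × 0.75² × (1 + 0.062 × 6.18) = 2.02 mA.

Saturation; I_D = 2.02 mA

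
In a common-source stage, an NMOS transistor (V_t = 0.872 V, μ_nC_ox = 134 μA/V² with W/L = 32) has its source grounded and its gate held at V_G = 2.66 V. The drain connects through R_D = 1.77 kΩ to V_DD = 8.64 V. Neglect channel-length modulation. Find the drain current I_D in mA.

I_D = 4.47 mA

V_GS = V_G = 2.66 V, so V_ov = 2.66 − 0.872 = 1.79 V.
k_n = μ_nC_ox · (W/L) = 4.288 mA/V².
Assume saturation: I_D = ½ k_n V_ov² = 0.5 × 4.288 × 1.79² = 6.85 mA, giving V_DS = V_DD − I_D R_D = 8.64 − 6.85 × 1.77 = -3.49 V.
But -3.49 V < V_ov = 1.79 V, so the device is actually in triode.
In triode I_D = k_n[V_ov V_DS − ½ V_DS²] and I_D = (V_DD − V_DS)/R_D. Equating: 3.79 V_DS² − 14.57 V_DS + 8.64 = 0, giving V_DS = 0.733 V (the root below V_ov).
I_D = (8.64 − 0.733) / 1.77 = 4.47 mA.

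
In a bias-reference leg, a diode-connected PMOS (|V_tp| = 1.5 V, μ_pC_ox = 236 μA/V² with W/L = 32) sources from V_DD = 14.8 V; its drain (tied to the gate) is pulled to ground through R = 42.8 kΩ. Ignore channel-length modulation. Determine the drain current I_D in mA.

With gate tied to drain, V_SG = V_SD ≥ V_SG − |V_tp|, so the device is in saturation.
k_p = μ_pC_ox · (W/L) = 7.552 mA/V².
KCL at the drain: ½ k_p (V_SG − |V_tp|)² = (V_DD − V_SG)/R.
Let x = V_SG − 1.5. Then 162 x² + x − 13.3 = 0, giving x = 0.284 V (positive root), so V_SG = 1.78 V.
I_D = (V_DD − V_SG)/R = (14.8 − 1.78) / 42.8 = 0.304 mA.

I_D = 0.304 mA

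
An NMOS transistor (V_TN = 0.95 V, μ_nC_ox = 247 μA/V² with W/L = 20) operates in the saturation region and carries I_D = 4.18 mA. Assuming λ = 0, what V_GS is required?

V_GS = 2.25 V

k_n = μ_nC_ox · (W/L) = 4.94 mA/V².
In saturation I_D = ½ k_n (V_GS − V_TN)², so V_GS − V_TN = √(2 I_D / k_n) = √(2 × 4.18 / 4.94) = 1.3 V.
V_GS = 0.95 + 1.3 = 2.25 V.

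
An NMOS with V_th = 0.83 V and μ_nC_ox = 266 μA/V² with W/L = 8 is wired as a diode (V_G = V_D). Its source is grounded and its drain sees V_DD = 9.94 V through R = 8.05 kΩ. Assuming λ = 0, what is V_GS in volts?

With gate tied to drain, V_GS = V_DS ≥ V_GS − V_th, so the device is in saturation.
k_n = μ_nC_ox · (W/L) = 2.128 mA/V².
KCL at the drain: ½ k_n (V_GS − V_th)² = (V_DD − V_GS)/R.
Let x = V_GS − 0.83. Then 8.57 x² + x − 9.11 = 0, giving x = 0.975 V (positive root), so V_GS = 1.8 V.
I_D = (V_DD − V_GS)/R = (9.94 − 1.8) / 8.05 = 1.01 mA.

V_GS = 1.80 V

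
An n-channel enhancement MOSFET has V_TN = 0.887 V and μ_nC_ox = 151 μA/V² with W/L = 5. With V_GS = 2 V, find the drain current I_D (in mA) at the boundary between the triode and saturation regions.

At the boundary V_DS = V_ov = V_GS − V_TN = 2 − 0.887 = 1.11 V.
k_n = μ_nC_ox · (W/L) = 0.755 mA/V².
I_D = ½ k_n V_ov² = 0.5 × 0.755 × 1.11² = 0.468 mA.

I_D = 0.468 mA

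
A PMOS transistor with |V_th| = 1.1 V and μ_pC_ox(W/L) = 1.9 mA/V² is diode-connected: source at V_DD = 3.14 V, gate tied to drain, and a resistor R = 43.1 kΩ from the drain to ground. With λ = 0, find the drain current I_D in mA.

With gate tied to drain, V_SG = V_SD ≥ V_SG − |V_th|, so the device is in saturation.
KCL at the drain: ½ k_p (V_SG − |V_th|)² = (V_DD − V_SG)/R.
Let x = V_SG − 1.1. Then 40.9 x² + x − 2.04 = 0, giving x = 0.211 V (positive root), so V_SG = 1.31 V.
I_D = (V_DD − V_SG)/R = (3.14 − 1.31) / 43.1 = 0.0424 mA.

I_D = 0.0424 mA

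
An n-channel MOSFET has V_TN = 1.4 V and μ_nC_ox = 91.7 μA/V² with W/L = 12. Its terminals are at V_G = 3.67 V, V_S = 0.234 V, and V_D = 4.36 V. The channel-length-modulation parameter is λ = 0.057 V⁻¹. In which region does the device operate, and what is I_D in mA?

Saturation; I_D = 2.82 mA

V_GS = V_G − V_S = 3.67 − 0.234 = 3.44 V; V_DS = V_D − V_S = 4.36 − 0.234 = 4.13 V.
k_n = μ_nC_ox · (W/L) = 1.1 mA/V².
V_ov = V_GS − V_TN = 3.44 − 1.4 = 2.04 V.
Since V_DS = 4.13 V ≥ V_ov = 2.04 V, the device is in saturation.
I_D = ½ k_n V_ov² (1 + λ V_DS) = 0.5 × 1.1 × 2.04² × (1 + 0.057 × 4.13) = 2.82 mA.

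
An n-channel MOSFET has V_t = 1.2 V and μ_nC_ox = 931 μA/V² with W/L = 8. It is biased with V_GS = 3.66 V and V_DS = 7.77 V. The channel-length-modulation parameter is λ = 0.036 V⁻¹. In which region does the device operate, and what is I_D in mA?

Saturation; I_D = 28.8 mA

k_n = μ_nC_ox · (W/L) = 7.448 mA/V².
V_ov = V_GS − V_t = 3.66 − 1.2 = 2.46 V.
Since V_DS = 7.77 V ≥ V_ov = 2.46 V, the device is in saturation.
I_D = ½ k_n V_ov² (1 + λ V_DS) = 0.5 × 7.448 × 2.46² × (1 + 0.036 × 7.77) = 28.8 mA.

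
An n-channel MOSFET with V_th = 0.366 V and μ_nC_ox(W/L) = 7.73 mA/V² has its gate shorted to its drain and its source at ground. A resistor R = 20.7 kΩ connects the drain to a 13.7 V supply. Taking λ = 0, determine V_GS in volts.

With gate tied to drain, V_GS = V_DS ≥ V_GS − V_th, so the device is in saturation.
KCL at the drain: ½ k_n (V_GS − V_th)² = (V_DD − V_GS)/R.
Let x = V_GS − 0.366. Then 80 x² + x − 13.33 = 0, giving x = 0.402 V (positive root), so V_GS = 0.768 V.
I_D = (V_DD − V_GS)/R = (13.7 − 0.768) / 20.7 = 0.625 mA.

V_GS = 0.768 V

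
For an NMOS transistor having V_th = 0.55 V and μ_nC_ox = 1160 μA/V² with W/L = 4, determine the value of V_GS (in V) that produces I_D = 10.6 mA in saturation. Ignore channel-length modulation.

k_n = μ_nC_ox · (W/L) = 4.64 mA/V².
In saturation I_D = ½ k_n (V_GS − V_th)², so V_GS − V_th = √(2 I_D / k_n) = √(2 × 10.6 / 4.64) = 2.14 V.
V_GS = 0.55 + 2.14 = 2.69 V.

V_GS = 2.69 V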